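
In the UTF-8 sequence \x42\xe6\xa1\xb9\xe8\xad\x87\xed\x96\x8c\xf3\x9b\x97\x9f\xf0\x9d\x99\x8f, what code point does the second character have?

U+6879

Offset 0: leading byte 0x42 = 01000010 → 1-byte char #1 = 42.
Offset 1: leading byte 0xE6 = 11100110 → 3-byte char #2 = E6 A1 B9.
Leading byte 0xE6 = 11100110 matches 1110xxxx → 3-byte sequence.
Byte 1: 0xE6 = 11100110, payload 0110 (4 bits).
Byte 2: 0xA1 = 10100001 (10xxxxxx ✓), payload 100001.
Byte 3: 0xB9 = 10111001 (10xxxxxx ✓), payload 111001.
Concatenate: 0110100001111001 = 0x6879 (16 bits → U+6879).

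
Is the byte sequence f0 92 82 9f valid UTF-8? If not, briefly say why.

valid

Leading byte 0xF0 = 11110000 → 4-byte form.
Continuation bytes 0x92=10010010, 0x82=10000010, 0x9F=10011111 all match 10xxxxxx.
Decoded value 0x1209F is ≥ 0x10000 (shortest form) and not a surrogate.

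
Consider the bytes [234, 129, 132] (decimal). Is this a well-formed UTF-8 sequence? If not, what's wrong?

Leading byte 0xEA = 11101010 → 3-byte form.
Continuation bytes 0x81=10000001, 0x84=10000100 all match 10xxxxxx.
Decoded value 0xA044 is ≥ 0x800 (shortest form) and not a surrogate.

valid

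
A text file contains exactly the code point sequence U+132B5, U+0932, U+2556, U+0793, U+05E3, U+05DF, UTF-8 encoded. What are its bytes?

F0 93 8A B5 E0 A4 B2 E2 95 96 DE 93 D7 A3 D7 9F

U+132B5: 4-byte form → F0 93 8A B5.
U+0932: 3-byte form → E0 A4 B2.
U+2556: 3-byte form → E2 95 96.
U+0793: 2-byte form → DE 93.
U+05E3: 2-byte form → D7 A3.
U+05DF: 2-byte form → D7 9F.
Concatenated (16 bytes): F0 93 8A B5 E0 A4 B2 E2 95 96 DE 93 D7 A3 D7 9F.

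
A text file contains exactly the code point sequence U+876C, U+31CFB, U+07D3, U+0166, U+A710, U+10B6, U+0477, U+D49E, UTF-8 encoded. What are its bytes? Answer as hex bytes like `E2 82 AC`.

E8 9D AC F0 B1 B3 BB DF 93 C5 A6 EA 9C 90 E1 82 B6 D1 B7 ED 92 9E

U+876C: 3-byte form → E8 9D AC.
U+31CFB: 4-byte form → F0 B1 B3 BB.
U+07D3: 2-byte form → DF 93.
U+0166: 2-byte form → C5 A6.
U+A710: 3-byte form → EA 9C 90.
U+10B6: 3-byte form → E1 82 B6.
U+0477: 2-byte form → D1 B7.
U+D49E: 3-byte form → ED 92 9E.
Concatenated (22 bytes): E8 9D AC F0 B1 B3 BB DF 93 C5 A6 EA 9C 90 E1 82 B6 D1 B7 ED 92 9E.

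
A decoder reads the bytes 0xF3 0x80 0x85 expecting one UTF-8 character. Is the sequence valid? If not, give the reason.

Leading byte 0xF3 = 11110011 → 4-byte form, but only 3 bytes are present.

invalid (sequence truncated)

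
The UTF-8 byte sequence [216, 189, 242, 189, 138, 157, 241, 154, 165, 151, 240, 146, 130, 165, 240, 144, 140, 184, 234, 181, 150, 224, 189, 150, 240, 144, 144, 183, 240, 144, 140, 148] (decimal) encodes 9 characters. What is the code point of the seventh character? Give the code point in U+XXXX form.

Offset 0: leading byte 0xD8 = 11011000 → 2-byte char #1 = D8 BD.
Offset 2: leading byte 0xF2 = 11110010 → 4-byte char #2 = F2 BD 8A 9D.
Offset 6: leading byte 0xF1 = 11110001 → 4-byte char #3 = F1 9A A5 97.
Offset 10: leading byte 0xF0 = 11110000 → 4-byte char #4 = F0 92 82 A5.
Offset 14: leading byte 0xF0 = 11110000 → 4-byte char #5 = F0 90 8C B8.
Offset 18: leading byte 0xEA = 11101010 → 3-byte char #6 = EA B5 96.
Offset 21: leading byte 0xE0 = 11100000 → 3-byte char #7 = E0 BD 96.
Leading byte 0xE0 = 11100000 matches 1110xxxx → 3-byte sequence.
Byte 1: 0xE0 = 11100000, payload 0000 (4 bits).
Byte 2: 0xBD = 10111101 (10xxxxxx ✓), payload 111101.
Byte 3: 0x96 = 10010110 (10xxxxxx ✓), payload 010110.
Concatenate: 0000111101010110 = 0xF56 (16 bits → U+0F56).

U+0F56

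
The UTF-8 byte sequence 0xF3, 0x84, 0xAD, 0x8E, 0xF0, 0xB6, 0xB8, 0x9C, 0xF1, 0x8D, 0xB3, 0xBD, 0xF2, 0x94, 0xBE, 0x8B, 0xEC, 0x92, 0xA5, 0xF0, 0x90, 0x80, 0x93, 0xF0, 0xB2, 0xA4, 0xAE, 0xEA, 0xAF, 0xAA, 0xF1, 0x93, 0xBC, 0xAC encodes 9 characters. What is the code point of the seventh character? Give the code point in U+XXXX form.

Offset 0: leading byte 0xF3 = 11110011 → 4-byte char #1 = F3 84 AD 8E.
Offset 4: leading byte 0xF0 = 11110000 → 4-byte char #2 = F0 B6 B8 9C.
Offset 8: leading byte 0xF1 = 11110001 → 4-byte char #3 = F1 8D B3 BD.
Offset 12: leading byte 0xF2 = 11110010 → 4-byte char #4 = F2 94 BE 8B.
Offset 16: leading byte 0xEC = 11101100 → 3-byte char #5 = EC 92 A5.
Offset 19: leading byte 0xF0 = 11110000 → 4-byte char #6 = F0 90 80 93.
Offset 23: leading byte 0xF0 = 11110000 → 4-byte char #7 = F0 B2 A4 AE.
Leading byte 0xF0 = 11110000 matches 11110xxx → 4-byte sequence.
Byte 1: 0xF0 = 11110000, payload 000 (3 bits).
Byte 2: 0xB2 = 10110010 (10xxxxxx ✓), payload 110010.
Byte 3: 0xA4 = 10100100 (10xxxxxx ✓), payload 100100.
Byte 4: 0xAE = 10101110 (10xxxxxx ✓), payload 101110.
Concatenate: 000110010100100101110 = 0x3292E (21 bits → U+3292E).

U+3292E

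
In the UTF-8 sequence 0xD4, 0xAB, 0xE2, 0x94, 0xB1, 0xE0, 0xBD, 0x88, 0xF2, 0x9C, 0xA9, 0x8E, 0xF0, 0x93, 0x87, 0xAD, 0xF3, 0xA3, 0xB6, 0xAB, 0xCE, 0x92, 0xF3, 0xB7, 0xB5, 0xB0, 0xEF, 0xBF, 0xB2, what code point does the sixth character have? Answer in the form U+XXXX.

U+E3DAB

Offset 0: leading byte 0xD4 = 11010100 → 2-byte char #1 = D4 AB.
Offset 2: leading byte 0xE2 = 11100010 → 3-byte char #2 = E2 94 B1.
Offset 5: leading byte 0xE0 = 11100000 → 3-byte char #3 = E0 BD 88.
Offset 8: leading byte 0xF2 = 11110010 → 4-byte char #4 = F2 9C A9 8E.
Offset 12: leading byte 0xF0 = 11110000 → 4-byte char #5 = F0 93 87 AD.
Offset 16: leading byte 0xF3 = 11110011 → 4-byte char #6 = F3 A3 B6 AB.
Leading byte 0xF3 = 11110011 matches 11110xxx → 4-byte sequence.
Byte 1: 0xF3 = 11110011, payload 011 (3 bits).
Byte 2: 0xA3 = 10100011 (10xxxxxx ✓), payload 100011.
Byte 3: 0xB6 = 10110110 (10xxxxxx ✓), payload 110110.
Byte 4: 0xAB = 10101011 (10xxxxxx ✓), payload 101011.
Concatenate: 011100011110110101011 = 0xE3DAB (21 bits → U+E3DAB).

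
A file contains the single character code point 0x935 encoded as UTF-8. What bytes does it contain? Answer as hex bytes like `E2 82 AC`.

U+0935 = 0x935 = 2357 decimal. In range U+0800–U+FFFF → 3-byte form: 1110xxxx 10xxxxxx 10xxxxxx.
Binary (16 bits): 0000100100110101.
Split 4+6+6: 0000 | 100100 | 110101.
Byte 1: 11100000 = 0xE0.
Byte 2: 10100100 = 0xA4.
Byte 3: 10110101 = 0xB5.

E0 A4 B5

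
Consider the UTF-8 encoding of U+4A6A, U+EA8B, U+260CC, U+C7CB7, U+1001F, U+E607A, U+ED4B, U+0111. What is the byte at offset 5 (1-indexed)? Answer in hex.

0xAA

1-indexed offset 5 is 0-indexed offset 4.
U+4A6A → 3-byte form E4 A9 AA at offsets 0–2.
U+EA8B → 3-byte form EE AA 8B at offsets 3–5.
Offset 4 falls in char 2's range; it's byte 2 of EE AA 8B = 0xAA.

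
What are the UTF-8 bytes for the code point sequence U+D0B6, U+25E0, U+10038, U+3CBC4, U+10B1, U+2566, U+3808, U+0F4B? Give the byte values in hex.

ED 82 B6 E2 97 A0 F0 90 80 B8 F0 BC AF 84 E1 82 B1 E2 95 A6 E3 A0 88 E0 BD 8B

U+D0B6: 3-byte form → ED 82 B6.
U+25E0: 3-byte form → E2 97 A0.
U+10038: 4-byte form → F0 90 80 B8.
U+3CBC4: 4-byte form → F0 BC AF 84.
U+10B1: 3-byte form → E1 82 B1.
U+2566: 3-byte form → E2 95 A6.
U+3808: 3-byte form → E3 A0 88.
U+0F4B: 3-byte form → E0 BD 8B.
Concatenated (26 bytes): ED 82 B6 E2 97 A0 F0 90 80 B8 F0 BC AF 84 E1 82 B1 E2 95 A6 E3 A0 88 E0 BD 8B.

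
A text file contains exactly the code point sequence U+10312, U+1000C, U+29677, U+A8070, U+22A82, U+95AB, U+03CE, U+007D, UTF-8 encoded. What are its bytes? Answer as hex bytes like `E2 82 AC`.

F0 90 8C 92 F0 90 80 8C F0 A9 99 B7 F2 A8 81 B0 F0 A2 AA 82 E9 96 AB CF 8E 7D

U+10312: 4-byte form → F0 90 8C 92.
U+1000C: 4-byte form → F0 90 80 8C.
U+29677: 4-byte form → F0 A9 99 B7.
U+A8070: 4-byte form → F2 A8 81 B0.
U+22A82: 4-byte form → F0 A2 AA 82.
U+95AB: 3-byte form → E9 96 AB.
U+03CE: 2-byte form → CF 8E.
U+007D: 1-byte form → 7D.
Concatenated (26 bytes): F0 90 8C 92 F0 90 80 8C F0 A9 99 B7 F2 A8 81 B0 F0 A2 AA 82 E9 96 AB CF 8E 7D.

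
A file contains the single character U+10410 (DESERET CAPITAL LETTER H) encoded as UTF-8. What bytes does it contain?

F0 90 90 90

U+10410 = 0x10410 = 66576 decimal. In range U+10000–U+10FFFF → 4-byte form: 11110xxx 10xxxxxx 10xxxxxx 10xxxxxx.
Binary (21 bits): 000010000010000010000.
Split 3+6+6+6: 000 | 010000 | 010000 | 010000.
Byte 1: 11110000 = 0xF0.
Byte 2: 10010000 = 0x90.
Byte 3: 10010000 = 0x90.
Byte 4: 10010000 = 0x90.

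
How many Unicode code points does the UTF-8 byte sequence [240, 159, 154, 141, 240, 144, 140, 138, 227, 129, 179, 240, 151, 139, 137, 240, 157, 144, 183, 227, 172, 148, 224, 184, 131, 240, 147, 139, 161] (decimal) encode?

8

Byte at offset 0: 0xF0 = 11110000 → 4-byte char (#1). Advance 4.
Byte at offset 4: 0xF0 = 11110000 → 4-byte char (#2). Advance 4.
Byte at offset 8: 0xE3 = 11100011 → 3-byte char (#3). Advance 3.
Byte at offset 11: 0xF0 = 11110000 → 4-byte char (#4). Advance 4.
Byte at offset 15: 0xF0 = 11110000 → 4-byte char (#5). Advance 4.
Byte at offset 19: 0xE3 = 11100011 → 3-byte char (#6). Advance 3.
Byte at offset 22: 0xE0 = 11100000 → 3-byte char (#7). Advance 3.
Byte at offset 25: 0xF0 = 11110000 → 4-byte char (#8). Advance 4.
Reached end at offset 29 after 8 code points.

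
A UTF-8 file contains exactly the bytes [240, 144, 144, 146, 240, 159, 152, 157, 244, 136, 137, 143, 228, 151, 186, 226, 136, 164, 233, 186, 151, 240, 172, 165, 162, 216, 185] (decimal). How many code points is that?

Byte at offset 0: 0xF0 = 11110000 → 4-byte char (#1). Advance 4.
Byte at offset 4: 0xF0 = 11110000 → 4-byte char (#2). Advance 4.
Byte at offset 8: 0xF4 = 11110100 → 4-byte char (#3). Advance 4.
Byte at offset 12: 0xE4 = 11100100 → 3-byte char (#4). Advance 3.
Byte at offset 15: 0xE2 = 11100010 → 3-byte char (#5). Advance 3.
Byte at offset 18: 0xE9 = 11101001 → 3-byte char (#6). Advance 3.
Byte at offset 21: 0xF0 = 11110000 → 4-byte char (#7). Advance 4.
Byte at offset 25: 0xD8 = 11011000 → 2-byte char (#8). Advance 2.
Reached end at offset 27 after 8 code points.

8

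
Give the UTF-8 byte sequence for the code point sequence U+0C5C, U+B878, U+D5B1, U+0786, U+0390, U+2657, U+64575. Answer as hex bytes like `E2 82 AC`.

U+0C5C: 3-byte form → E0 B1 9C.
U+B878: 3-byte form → EB A1 B8.
U+D5B1: 3-byte form → ED 96 B1.
U+0786: 2-byte form → DE 86.
U+0390: 2-byte form → CE 90.
U+2657: 3-byte form → E2 99 97.
U+64575: 4-byte form → F1 A4 95 B5.
Concatenated (20 bytes): E0 B1 9C EB A1 B8 ED 96 B1 DE 86 CE 90 E2 99 97 F1 A4 95 B5.

E0 B1 9C EB A1 B8 ED 96 B1 DE 86 CE 90 E2 99 97 F1 A4 95 B5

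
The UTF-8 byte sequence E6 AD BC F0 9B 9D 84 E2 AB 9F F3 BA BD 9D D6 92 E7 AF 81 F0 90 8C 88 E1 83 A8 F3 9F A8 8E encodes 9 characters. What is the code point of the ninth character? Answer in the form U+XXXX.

U+DFA0E

Offset 0: leading byte 0xE6 = 11100110 → 3-byte char #1 = E6 AD BC.
Offset 3: leading byte 0xF0 = 11110000 → 4-byte char #2 = F0 9B 9D 84.
Offset 7: leading byte 0xE2 = 11100010 → 3-byte char #3 = E2 AB 9F.
Offset 10: leading byte 0xF3 = 11110011 → 4-byte char #4 = F3 BA BD 9D.
Offset 14: leading byte 0xD6 = 11010110 → 2-byte char #5 = D6 92.
Offset 16: leading byte 0xE7 = 11100111 → 3-byte char #6 = E7 AF 81.
Offset 19: leading byte 0xF0 = 11110000 → 4-byte char #7 = F0 90 8C 88.
Offset 23: leading byte 0xE1 = 11100001 → 3-byte char #8 = E1 83 A8.
Offset 26: leading byte 0xF3 = 11110011 → 4-byte char #9 = F3 9F A8 8E.
Leading byte 0xF3 = 11110011 matches 11110xxx → 4-byte sequence.
Byte 1: 0xF3 = 11110011, payload 011 (3 bits).
Byte 2: 0x9F = 10011111 (10xxxxxx ✓), payload 011111.
Byte 3: 0xA8 = 10101000 (10xxxxxx ✓), payload 101000.
Byte 4: 0x8E = 10001110 (10xxxxxx ✓), payload 001110.
Concatenate: 011011111101000001110 = 0xDFA0E (21 bits → U+DFA0E).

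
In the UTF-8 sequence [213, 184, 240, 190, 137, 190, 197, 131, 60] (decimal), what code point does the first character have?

Offset 0: leading byte 0xD5 = 11010101 → 2-byte char #1 = D5 B8.
Leading byte 0xD5 = 11010101 matches 110xxxxx → 2-byte sequence.
Byte 1: 0xD5 = 11010101, payload 10101 (5 bits).
Byte 2: 0xB8 = 10111000 (10xxxxxx ✓), payload 111000.
Concatenate: 10101111000 = 0x578 (11 bits → U+0578).

U+0578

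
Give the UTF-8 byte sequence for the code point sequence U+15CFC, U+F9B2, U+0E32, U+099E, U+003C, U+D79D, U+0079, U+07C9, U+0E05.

F0 95 B3 BC EF A6 B2 E0 B8 B2 E0 A6 9E 3C ED 9E 9D 79 DF 89 E0 B8 85

U+15CFC: 4-byte form → F0 95 B3 BC.
U+F9B2: 3-byte form → EF A6 B2.
U+0E32: 3-byte form → E0 B8 B2.
U+099E: 3-byte form → E0 A6 9E.
U+003C: 1-byte form → 3C.
U+D79D: 3-byte form → ED 9E 9D.
U+0079: 1-byte form → 79.
U+07C9: 2-byte form → DF 89.
U+0E05: 3-byte form → E0 B8 85.
Concatenated (23 bytes): F0 95 B3 BC EF A6 B2 E0 B8 B2 E0 A6 9E 3C ED 9E 9D 79 DF 89 E0 B8 85.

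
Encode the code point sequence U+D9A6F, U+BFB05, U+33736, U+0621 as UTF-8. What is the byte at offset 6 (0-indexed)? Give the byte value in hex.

0xAC

U+D9A6F → 4-byte form F3 99 A9 AF at offsets 0–3.
U+BFB05 → 4-byte form F2 BF AC 85 at offsets 4–7.
Offset 6 falls in char 2's range; it's byte 3 of F2 BF AC 85 = 0xAC.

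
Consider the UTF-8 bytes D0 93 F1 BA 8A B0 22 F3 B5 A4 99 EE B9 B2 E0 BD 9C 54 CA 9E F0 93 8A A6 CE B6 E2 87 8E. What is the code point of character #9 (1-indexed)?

U+132A6

Offset 0: leading byte 0xD0 = 11010000 → 2-byte char #1 = D0 93.
Offset 2: leading byte 0xF1 = 11110001 → 4-byte char #2 = F1 BA 8A B0.
Offset 6: leading byte 0x22 = 00100010 → 1-byte char #3 = 22.
Offset 7: leading byte 0xF3 = 11110011 → 4-byte char #4 = F3 B5 A4 99.
Offset 11: leading byte 0xEE = 11101110 → 3-byte char #5 = EE B9 B2.
Offset 14: leading byte 0xE0 = 11100000 → 3-byte char #6 = E0 BD 9C.
Offset 17: leading byte 0x54 = 01010100 → 1-byte char #7 = 54.
Offset 18: leading byte 0xCA = 11001010 → 2-byte char #8 = CA 9E.
Offset 20: leading byte 0xF0 = 11110000 → 4-byte char #9 = F0 93 8A A6.
Leading byte 0xF0 = 11110000 matches 11110xxx → 4-byte sequence.
Byte 1: 0xF0 = 11110000, payload 000 (3 bits).
Byte 2: 0x93 = 10010011 (10xxxxxx ✓), payload 010011.
Byte 3: 0x8A = 10001010 (10xxxxxx ✓), payload 001010.
Byte 4: 0xA6 = 10100110 (10xxxxxx ✓), payload 100110.
Concatenate: 000010011001010100110 = 0x132A6 (21 bits → U+132A6).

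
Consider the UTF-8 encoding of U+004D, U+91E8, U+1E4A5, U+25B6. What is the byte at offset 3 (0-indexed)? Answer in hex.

0xA8

U+004D → 1-byte form 4D at offsets 0–0.
U+91E8 → 3-byte form E9 87 A8 at offsets 1–3.
Offset 3 falls in char 2's range; it's byte 3 of E9 87 A8 = 0xA8.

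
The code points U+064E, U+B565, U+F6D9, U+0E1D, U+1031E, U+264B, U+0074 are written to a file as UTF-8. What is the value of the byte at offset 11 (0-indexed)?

0xF0

U+064E → 2-byte form D9 8E at offsets 0–1.
U+B565 → 3-byte form EB 95 A5 at offsets 2–4.
U+F6D9 → 3-byte form EF 9B 99 at offsets 5–7.
U+0E1D → 3-byte form E0 B8 9D at offsets 8–10.
U+1031E → 4-byte form F0 90 8C 9E at offsets 11–14.
Offset 11 falls in char 5's range; it's byte 1 of F0 90 8C 9E = 0xF0.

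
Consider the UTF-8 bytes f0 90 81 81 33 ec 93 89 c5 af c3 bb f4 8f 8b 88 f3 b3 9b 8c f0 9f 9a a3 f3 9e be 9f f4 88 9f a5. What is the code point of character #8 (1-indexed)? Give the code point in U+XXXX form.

U+1F6A3

Offset 0: leading byte 0xF0 = 11110000 → 4-byte char #1 = F0 90 81 81.
Offset 4: leading byte 0x33 = 00110011 → 1-byte char #2 = 33.
Offset 5: leading byte 0xEC = 11101100 → 3-byte char #3 = EC 93 89.
Offset 8: leading byte 0xC5 = 11000101 → 2-byte char #4 = C5 AF.
Offset 10: leading byte 0xC3 = 11000011 → 2-byte char #5 = C3 BB.
Offset 12: leading byte 0xF4 = 11110100 → 4-byte char #6 = F4 8F 8B 88.
Offset 16: leading byte 0xF3 = 11110011 → 4-byte char #7 = F3 B3 9B 8C.
Offset 20: leading byte 0xF0 = 11110000 → 4-byte char #8 = F0 9F 9A A3.
Leading byte 0xF0 = 11110000 matches 11110xxx → 4-byte sequence.
Byte 1: 0xF0 = 11110000, payload 000 (3 bits).
Byte 2: 0x9F = 10011111 (10xxxxxx ✓), payload 011111.
Byte 3: 0x9A = 10011010 (10xxxxxx ✓), payload 011010.
Byte 4: 0xA3 = 10100011 (10xxxxxx ✓), payload 100011.
Concatenate: 000011111011010100011 = 0x1F6A3 (21 bits → U+1F6A3).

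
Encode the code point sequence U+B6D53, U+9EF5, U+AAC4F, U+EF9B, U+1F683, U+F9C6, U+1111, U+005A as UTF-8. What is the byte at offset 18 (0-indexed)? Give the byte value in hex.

U+B6D53 → 4-byte form F2 B6 B5 93 at offsets 0–3.
U+9EF5 → 3-byte form E9 BB B5 at offsets 4–6.
U+AAC4F → 4-byte form F2 AA B1 8F at offsets 7–10.
U+EF9B → 3-byte form EE BE 9B at offsets 11–13.
U+1F683 → 4-byte form F0 9F 9A 83 at offsets 14–17.
U+F9C6 → 3-byte form EF A7 86 at offsets 18–20.
Offset 18 falls in char 6's range; it's byte 1 of EF A7 86 = 0xEF.

0xEF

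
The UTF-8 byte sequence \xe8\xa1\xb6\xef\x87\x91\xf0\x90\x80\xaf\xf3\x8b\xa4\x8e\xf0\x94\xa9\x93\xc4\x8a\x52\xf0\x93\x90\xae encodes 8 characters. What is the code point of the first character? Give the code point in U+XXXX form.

U+8876

Offset 0: leading byte 0xE8 = 11101000 → 3-byte char #1 = E8 A1 B6.
Leading byte 0xE8 = 11101000 matches 1110xxxx → 3-byte sequence.
Byte 1: 0xE8 = 11101000, payload 1000 (4 bits).
Byte 2: 0xA1 = 10100001 (10xxxxxx ✓), payload 100001.
Byte 3: 0xB6 = 10110110 (10xxxxxx ✓), payload 110110.
Concatenate: 1000100001110110 = 0x8876 (16 bits → U+8876).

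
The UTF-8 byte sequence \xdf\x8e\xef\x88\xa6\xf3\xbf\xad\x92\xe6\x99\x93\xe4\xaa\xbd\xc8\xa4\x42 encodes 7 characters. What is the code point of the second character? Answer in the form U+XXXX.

Offset 0: leading byte 0xDF = 11011111 → 2-byte char #1 = DF 8E.
Offset 2: leading byte 0xEF = 11101111 → 3-byte char #2 = EF 88 A6.
Leading byte 0xEF = 11101111 matches 1110xxxx → 3-byte sequence.
Byte 1: 0xEF = 11101111, payload 1111 (4 bits).
Byte 2: 0x88 = 10001000 (10xxxxxx ✓), payload 001000.
Byte 3: 0xA6 = 10100110 (10xxxxxx ✓), payload 100110.
Concatenate: 1111001000100110 = 0xF226 (16 bits → U+F226).

U+F226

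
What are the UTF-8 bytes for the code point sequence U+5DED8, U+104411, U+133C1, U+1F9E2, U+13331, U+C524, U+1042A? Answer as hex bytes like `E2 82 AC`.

U+5DED8: 4-byte form → F1 9D BB 98.
U+104411: 4-byte form → F4 84 90 91.
U+133C1: 4-byte form → F0 93 8F 81.
U+1F9E2: 4-byte form → F0 9F A7 A2.
U+13331: 4-byte form → F0 93 8C B1.
U+C524: 3-byte form → EC 94 A4.
U+1042A: 4-byte form → F0 90 90 AA.
Concatenated (27 bytes): F1 9D BB 98 F4 84 90 91 F0 93 8F 81 F0 9F A7 A2 F0 93 8C B1 EC 94 A4 F0 90 90 AA.

F1 9D BB 98 F4 84 90 91 F0 93 8F 81 F0 9F A7 A2 F0 93 8C B1 EC 94 A4 F0 90 90 AA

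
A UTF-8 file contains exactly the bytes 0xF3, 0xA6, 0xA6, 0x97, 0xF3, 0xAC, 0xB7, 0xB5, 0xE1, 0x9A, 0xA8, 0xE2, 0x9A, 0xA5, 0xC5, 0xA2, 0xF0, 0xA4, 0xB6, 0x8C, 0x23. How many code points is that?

Byte at offset 0: 0xF3 = 11110011 → 4-byte char (#1). Advance 4.
Byte at offset 4: 0xF3 = 11110011 → 4-byte char (#2). Advance 4.
Byte at offset 8: 0xE1 = 11100001 → 3-byte char (#3). Advance 3.
Byte at offset 11: 0xE2 = 11100010 → 3-byte char (#4). Advance 3.
Byte at offset 14: 0xC5 = 11000101 → 2-byte char (#5). Advance 2.
Byte at offset 16: 0xF0 = 11110000 → 4-byte char (#6). Advance 4.
Byte at offset 20: 0x23 = 00100011 → 1-byte char (#7). Advance 1.
Reached end at offset 21 after 7 code points.

7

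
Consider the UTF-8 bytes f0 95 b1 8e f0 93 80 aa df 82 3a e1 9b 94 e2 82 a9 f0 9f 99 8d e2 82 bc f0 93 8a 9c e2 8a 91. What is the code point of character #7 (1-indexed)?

U+1F64D

Offset 0: leading byte 0xF0 = 11110000 → 4-byte char #1 = F0 95 B1 8E.
Offset 4: leading byte 0xF0 = 11110000 → 4-byte char #2 = F0 93 80 AA.
Offset 8: leading byte 0xDF = 11011111 → 2-byte char #3 = DF 82.
Offset 10: leading byte 0x3A = 00111010 → 1-byte char #4 = 3A.
Offset 11: leading byte 0xE1 = 11100001 → 3-byte char #5 = E1 9B 94.
Offset 14: leading byte 0xE2 = 11100010 → 3-byte char #6 = E2 82 A9.
Offset 17: leading byte 0xF0 = 11110000 → 4-byte char #7 = F0 9F 99 8D.
Leading byte 0xF0 = 11110000 matches 11110xxx → 4-byte sequence.
Byte 1: 0xF0 = 11110000, payload 000 (3 bits).
Byte 2: 0x9F = 10011111 (10xxxxxx ✓), payload 011111.
Byte 3: 0x99 = 10011001 (10xxxxxx ✓), payload 011001.
Byte 4: 0x8D = 10001101 (10xxxxxx ✓), payload 001101.
Concatenate: 000011111011001001101 = 0x1F64D (21 bits → U+1F64D).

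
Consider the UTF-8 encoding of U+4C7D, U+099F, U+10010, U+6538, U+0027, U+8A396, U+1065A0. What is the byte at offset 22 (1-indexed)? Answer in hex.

0xA0

1-indexed offset 22 is 0-indexed offset 21.
U+4C7D → 3-byte form E4 B1 BD at offsets 0–2.
U+099F → 3-byte form E0 A6 9F at offsets 3–5.
U+10010 → 4-byte form F0 90 80 90 at offsets 6–9.
U+6538 → 3-byte form E6 94 B8 at offsets 10–12.
U+0027 → 1-byte form 27 at offsets 13–13.
U+8A396 → 4-byte form F2 8A 8E 96 at offsets 14–17.
U+1065A0 → 4-byte form F4 86 96 A0 at offsets 18–21.
Offset 21 falls in char 7's range; it's byte 4 of F4 86 96 A0 = 0xA0.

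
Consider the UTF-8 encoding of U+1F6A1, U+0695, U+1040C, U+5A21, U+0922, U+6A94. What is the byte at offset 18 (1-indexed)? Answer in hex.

1-indexed offset 18 is 0-indexed offset 17.
U+1F6A1 → 4-byte form F0 9F 9A A1 at offsets 0–3.
U+0695 → 2-byte form DA 95 at offsets 4–5.
U+1040C → 4-byte form F0 90 90 8C at offsets 6–9.
U+5A21 → 3-byte form E5 A8 A1 at offsets 10–12.
U+0922 → 3-byte form E0 A4 A2 at offsets 13–15.
U+6A94 → 3-byte form E6 AA 94 at offsets 16–18.
Offset 17 falls in char 6's range; it's byte 2 of E6 AA 94 = 0xAA.

0xAA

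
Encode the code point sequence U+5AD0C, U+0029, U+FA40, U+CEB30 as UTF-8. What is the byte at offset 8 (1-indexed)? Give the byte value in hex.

0x80

1-indexed offset 8 is 0-indexed offset 7.
U+5AD0C → 4-byte form F1 9A B4 8C at offsets 0–3.
U+0029 → 1-byte form 29 at offsets 4–4.
U+FA40 → 3-byte form EF A9 80 at offsets 5–7.
Offset 7 falls in char 3's range; it's byte 3 of EF A9 80 = 0x80.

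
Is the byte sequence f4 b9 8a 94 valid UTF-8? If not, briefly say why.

invalid (encodes a value above U+10FFFF)

Leading byte 0xF4 = 11110100 → 4-byte form.
Payload = 0x139294, which exceeds U+10FFFF, the maximum Unicode code point. (Leading bytes F5–FF, or F4 followed by ≥ 0x90, are invalid.)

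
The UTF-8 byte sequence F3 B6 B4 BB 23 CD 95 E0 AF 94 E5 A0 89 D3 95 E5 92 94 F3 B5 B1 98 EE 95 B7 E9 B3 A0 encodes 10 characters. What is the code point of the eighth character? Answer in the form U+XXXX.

U+F5C58

Offset 0: leading byte 0xF3 = 11110011 → 4-byte char #1 = F3 B6 B4 BB.
Offset 4: leading byte 0x23 = 00100011 → 1-byte char #2 = 23.
Offset 5: leading byte 0xCD = 11001101 → 2-byte char #3 = CD 95.
Offset 7: leading byte 0xE0 = 11100000 → 3-byte char #4 = E0 AF 94.
Offset 10: leading byte 0xE5 = 11100101 → 3-byte char #5 = E5 A0 89.
Offset 13: leading byte 0xD3 = 11010011 → 2-byte char #6 = D3 95.
Offset 15: leading byte 0xE5 = 11100101 → 3-byte char #7 = E5 92 94.
Offset 18: leading byte 0xF3 = 11110011 → 4-byte char #8 = F3 B5 B1 98.
Leading byte 0xF3 = 11110011 matches 11110xxx → 4-byte sequence.
Byte 1: 0xF3 = 11110011, payload 011 (3 bits).
Byte 2: 0xB5 = 10110101 (10xxxxxx ✓), payload 110101.
Byte 3: 0xB1 = 10110001 (10xxxxxx ✓), payload 110001.
Byte 4: 0x98 = 10011000 (10xxxxxx ✓), payload 011000.
Concatenate: 011110101110001011000 = 0xF5C58 (21 bits → U+F5C58).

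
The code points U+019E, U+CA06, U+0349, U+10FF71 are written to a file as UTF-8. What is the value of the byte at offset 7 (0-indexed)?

U+019E → 2-byte form C6 9E at offsets 0–1.
U+CA06 → 3-byte form EC A8 86 at offsets 2–4.
U+0349 → 2-byte form CD 89 at offsets 5–6.
U+10FF71 → 4-byte form F4 8F BD B1 at offsets 7–10.
Offset 7 falls in char 4's range; it's byte 1 of F4 8F BD B1 = 0xF4.

0xF4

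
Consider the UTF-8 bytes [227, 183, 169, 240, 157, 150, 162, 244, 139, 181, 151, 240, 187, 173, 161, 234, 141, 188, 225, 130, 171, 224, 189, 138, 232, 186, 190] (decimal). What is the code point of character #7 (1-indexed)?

Offset 0: leading byte 0xE3 = 11100011 → 3-byte char #1 = E3 B7 A9.
Offset 3: leading byte 0xF0 = 11110000 → 4-byte char #2 = F0 9D 96 A2.
Offset 7: leading byte 0xF4 = 11110100 → 4-byte char #3 = F4 8B B5 97.
Offset 11: leading byte 0xF0 = 11110000 → 4-byte char #4 = F0 BB AD A1.
Offset 15: leading byte 0xEA = 11101010 → 3-byte char #5 = EA 8D BC.
Offset 18: leading byte 0xE1 = 11100001 → 3-byte char #6 = E1 82 AB.
Offset 21: leading byte 0xE0 = 11100000 → 3-byte char #7 = E0 BD 8A.
Leading byte 0xE0 = 11100000 matches 1110xxxx → 3-byte sequence.
Byte 1: 0xE0 = 11100000, payload 0000 (4 bits).
Byte 2: 0xBD = 10111101 (10xxxxxx ✓), payload 111101.
Byte 3: 0x8A = 10001010 (10xxxxxx ✓), payload 001010.
Concatenate: 0000111101001010 = 0xF4A (16 bits → U+0F4A).

U+0F4A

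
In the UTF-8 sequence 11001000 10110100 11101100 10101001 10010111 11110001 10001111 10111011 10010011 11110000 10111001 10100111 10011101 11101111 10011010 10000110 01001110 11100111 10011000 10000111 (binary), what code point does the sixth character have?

Offset 0: leading byte 0xC8 = 11001000 → 2-byte char #1 = C8 B4.
Offset 2: leading byte 0xEC = 11101100 → 3-byte char #2 = EC A9 97.
Offset 5: leading byte 0xF1 = 11110001 → 4-byte char #3 = F1 8F BB 93.
Offset 9: leading byte 0xF0 = 11110000 → 4-byte char #4 = F0 B9 A7 9D.
Offset 13: leading byte 0xEF = 11101111 → 3-byte char #5 = EF 9A 86.
Offset 16: leading byte 0x4E = 01001110 → 1-byte char #6 = 4E.
Leading byte 0x4E = 01001110 matches 0xxxxxxx → 1-byte sequence.
Byte 1: 0x4E = 01001110, payload 1001110 (7 bits).
Concatenate: 1001110 = 0x4E (7 bits → U+004E).

U+004E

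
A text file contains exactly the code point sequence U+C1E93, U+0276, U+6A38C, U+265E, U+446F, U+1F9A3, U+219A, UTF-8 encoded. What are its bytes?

F3 81 BA 93 C9 B6 F1 AA 8E 8C E2 99 9E E4 91 AF F0 9F A6 A3 E2 86 9A

U+C1E93: 4-byte form → F3 81 BA 93.
U+0276: 2-byte form → C9 B6.
U+6A38C: 4-byte form → F1 AA 8E 8C.
U+265E: 3-byte form → E2 99 9E.
U+446F: 3-byte form → E4 91 AF.
U+1F9A3: 4-byte form → F0 9F A6 A3.
U+219A: 3-byte form → E2 86 9A.
Concatenated (23 bytes): F3 81 BA 93 C9 B6 F1 AA 8E 8C E2 99 9E E4 91 AF F0 9F A6 A3 E2 86 9A.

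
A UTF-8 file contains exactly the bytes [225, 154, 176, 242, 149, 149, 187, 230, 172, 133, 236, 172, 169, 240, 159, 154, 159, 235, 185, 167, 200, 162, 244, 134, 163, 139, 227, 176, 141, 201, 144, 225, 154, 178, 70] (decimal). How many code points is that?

12

Byte at offset 0: 0xE1 = 11100001 → 3-byte char (#1). Advance 3.
Byte at offset 3: 0xF2 = 11110010 → 4-byte char (#2). Advance 4.
Byte at offset 7: 0xE6 = 11100110 → 3-byte char (#3). Advance 3.
Byte at offset 10: 0xEC = 11101100 → 3-byte char (#4). Advance 3.
Byte at offset 13: 0xF0 = 11110000 → 4-byte char (#5). Advance 4.
Byte at offset 17: 0xEB = 11101011 → 3-byte char (#6). Advance 3.
Byte at offset 20: 0xC8 = 11001000 → 2-byte char (#7). Advance 2.
Byte at offset 22: 0xF4 = 11110100 → 4-byte char (#8). Advance 4.
Byte at offset 26: 0xE3 = 11100011 → 3-byte char (#9). Advance 3.
Byte at offset 29: 0xC9 = 11001001 → 2-byte char (#10). Advance 2.
Byte at offset 31: 0xE1 = 11100001 → 3-byte char (#11). Advance 3.
Byte at offset 34: 0x46 = 01000110 → 1-byte char (#12). Advance 1.
Reached end at offset 35 after 12 code points.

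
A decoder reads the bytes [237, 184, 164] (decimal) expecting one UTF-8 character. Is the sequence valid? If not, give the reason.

Structurally a 3-byte sequence; payload = 0xDE24.
But 0xDE24 is in U+D800–U+DFFF, the surrogate range. Surrogates are not Unicode scalar values and are forbidden in UTF-8.

invalid (encodes a surrogate (U+D800–U+DFFF))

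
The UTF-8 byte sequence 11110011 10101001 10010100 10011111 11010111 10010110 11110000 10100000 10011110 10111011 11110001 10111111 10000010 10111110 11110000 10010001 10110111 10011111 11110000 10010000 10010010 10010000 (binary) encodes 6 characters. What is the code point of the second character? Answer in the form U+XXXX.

U+05D6

Offset 0: leading byte 0xF3 = 11110011 → 4-byte char #1 = F3 A9 94 9F.
Offset 4: leading byte 0xD7 = 11010111 → 2-byte char #2 = D7 96.
Leading byte 0xD7 = 11010111 matches 110xxxxx → 2-byte sequence.
Byte 1: 0xD7 = 11010111, payload 10111 (5 bits).
Byte 2: 0x96 = 10010110 (10xxxxxx ✓), payload 010110.
Concatenate: 10111010110 = 0x5D6 (11 bits → U+05D6).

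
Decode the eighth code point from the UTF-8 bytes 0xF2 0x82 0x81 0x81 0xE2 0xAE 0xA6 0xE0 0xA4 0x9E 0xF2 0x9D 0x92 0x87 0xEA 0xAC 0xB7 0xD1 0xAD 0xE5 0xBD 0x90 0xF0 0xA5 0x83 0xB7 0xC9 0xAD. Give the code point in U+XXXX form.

Offset 0: leading byte 0xF2 = 11110010 → 4-byte char #1 = F2 82 81 81.
Offset 4: leading byte 0xE2 = 11100010 → 3-byte char #2 = E2 AE A6.
Offset 7: leading byte 0xE0 = 11100000 → 3-byte char #3 = E0 A4 9E.
Offset 10: leading byte 0xF2 = 11110010 → 4-byte char #4 = F2 9D 92 87.
Offset 14: leading byte 0xEA = 11101010 → 3-byte char #5 = EA AC B7.
Offset 17: leading byte 0xD1 = 11010001 → 2-byte char #6 = D1 AD.
Offset 19: leading byte 0xE5 = 11100101 → 3-byte char #7 = E5 BD 90.
Offset 22: leading byte 0xF0 = 11110000 → 4-byte char #8 = F0 A5 83 B7.
Leading byte 0xF0 = 11110000 matches 11110xxx → 4-byte sequence.
Byte 1: 0xF0 = 11110000, payload 000 (3 bits).
Byte 2: 0xA5 = 10100101 (10xxxxxx ✓), payload 100101.
Byte 3: 0x83 = 10000011 (10xxxxxx ✓), payload 000011.
Byte 4: 0xB7 = 10110111 (10xxxxxx ✓), payload 110111.
Concatenate: 000100101000011110111 = 0x250F7 (21 bits → U+250F7).

U+250F7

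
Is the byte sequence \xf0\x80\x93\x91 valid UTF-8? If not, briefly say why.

invalid (overlong encoding)

Leading byte 0xF0 = 11110000 → 4-byte form.
Continuation bytes all match 10xxxxxx. Payload decodes to 0x4D1.
But 0x4D1 < 0x10000, the minimum for a 4-byte sequence — this is an overlong encoding.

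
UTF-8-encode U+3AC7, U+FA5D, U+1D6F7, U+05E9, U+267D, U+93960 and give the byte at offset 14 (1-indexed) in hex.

0x99

1-indexed offset 14 is 0-indexed offset 13.
U+3AC7 → 3-byte form E3 AB 87 at offsets 0–2.
U+FA5D → 3-byte form EF A9 9D at offsets 3–5.
U+1D6F7 → 4-byte form F0 9D 9B B7 at offsets 6–9.
U+05E9 → 2-byte form D7 A9 at offsets 10–11.
U+267D → 3-byte form E2 99 BD at offsets 12–14.
Offset 13 falls in char 5's range; it's byte 2 of E2 99 BD = 0x99.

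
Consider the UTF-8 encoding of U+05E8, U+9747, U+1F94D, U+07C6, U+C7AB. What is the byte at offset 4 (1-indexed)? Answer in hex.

1-indexed offset 4 is 0-indexed offset 3.
U+05E8 → 2-byte form D7 A8 at offsets 0–1.
U+9747 → 3-byte form E9 9D 87 at offsets 2–4.
Offset 3 falls in char 2's range; it's byte 2 of E9 9D 87 = 0x9D.

0x9D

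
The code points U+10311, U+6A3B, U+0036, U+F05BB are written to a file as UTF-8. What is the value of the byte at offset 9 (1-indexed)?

0xF3

1-indexed offset 9 is 0-indexed offset 8.
U+10311 → 4-byte form F0 90 8C 91 at offsets 0–3.
U+6A3B → 3-byte form E6 A8 BB at offsets 4–6.
U+0036 → 1-byte form 36 at offsets 7–7.
U+F05BB → 4-byte form F3 B0 96 BB at offsets 8–11.
Offset 8 falls in char 4's range; it's byte 1 of F3 B0 96 BB = 0xF3.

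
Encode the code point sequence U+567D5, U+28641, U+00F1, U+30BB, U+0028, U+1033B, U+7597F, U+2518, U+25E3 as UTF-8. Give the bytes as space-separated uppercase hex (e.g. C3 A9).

U+567D5: 4-byte form → F1 96 9F 95.
U+28641: 4-byte form → F0 A8 99 81.
U+00F1: 2-byte form → C3 B1.
U+30BB: 3-byte form → E3 82 BB.
U+0028: 1-byte form → 28.
U+1033B: 4-byte form → F0 90 8C BB.
U+7597F: 4-byte form → F1 B5 A5 BF.
U+2518: 3-byte form → E2 94 98.
U+25E3: 3-byte form → E2 97 A3.
Concatenated (28 bytes): F1 96 9F 95 F0 A8 99 81 C3 B1 E3 82 BB 28 F0 90 8C BB F1 B5 A5 BF E2 94 98 E2 97 A3.

F1 96 9F 95 F0 A8 99 81 C3 B1 E3 82 BB 28 F0 90 8C BB F1 B5 A5 BF E2 94 98 E2 97 A3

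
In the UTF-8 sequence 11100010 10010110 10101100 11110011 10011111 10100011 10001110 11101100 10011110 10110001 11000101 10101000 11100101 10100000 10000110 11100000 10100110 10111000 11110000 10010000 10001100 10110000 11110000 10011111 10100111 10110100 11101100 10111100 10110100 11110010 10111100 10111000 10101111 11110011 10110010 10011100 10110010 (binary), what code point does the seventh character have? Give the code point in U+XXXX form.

Offset 0: leading byte 0xE2 = 11100010 → 3-byte char #1 = E2 96 AC.
Offset 3: leading byte 0xF3 = 11110011 → 4-byte char #2 = F3 9F A3 8E.
Offset 7: leading byte 0xEC = 11101100 → 3-byte char #3 = EC 9E B1.
Offset 10: leading byte 0xC5 = 11000101 → 2-byte char #4 = C5 A8.
Offset 12: leading byte 0xE5 = 11100101 → 3-byte char #5 = E5 A0 86.
Offset 15: leading byte 0xE0 = 11100000 → 3-byte char #6 = E0 A6 B8.
Offset 18: leading byte 0xF0 = 11110000 → 4-byte char #7 = F0 90 8C B0.
Leading byte 0xF0 = 11110000 matches 11110xxx → 4-byte sequence.
Byte 1: 0xF0 = 11110000, payload 000 (3 bits).
Byte 2: 0x90 = 10010000 (10xxxxxx ✓), payload 010000.
Byte 3: 0x8C = 10001100 (10xxxxxx ✓), payload 001100.
Byte 4: 0xB0 = 10110000 (10xxxxxx ✓), payload 110000.
Concatenate: 000010000001100110000 = 0x10330 (21 bits → U+10330).

U+10330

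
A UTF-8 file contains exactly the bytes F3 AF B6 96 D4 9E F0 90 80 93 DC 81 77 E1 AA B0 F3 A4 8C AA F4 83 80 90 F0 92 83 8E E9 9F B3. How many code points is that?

10

Byte at offset 0: 0xF3 = 11110011 → 4-byte char (#1). Advance 4.
Byte at offset 4: 0xD4 = 11010100 → 2-byte char (#2). Advance 2.
Byte at offset 6: 0xF0 = 11110000 → 4-byte char (#3). Advance 4.
Byte at offset 10: 0xDC = 11011100 → 2-byte char (#4). Advance 2.
Byte at offset 12: 0x77 = 01110111 → 1-byte char (#5). Advance 1.
Byte at offset 13: 0xE1 = 11100001 → 3-byte char (#6). Advance 3.
Byte at offset 16: 0xF3 = 11110011 → 4-byte char (#7). Advance 4.
Byte at offset 20: 0xF4 = 11110100 → 4-byte char (#8). Advance 4.
Byte at offset 24: 0xF0 = 11110000 → 4-byte char (#9). Advance 4.
Byte at offset 28: 0xE9 = 11101001 → 3-byte char (#10). Advance 3.
Reached end at offset 31 after 10 code points.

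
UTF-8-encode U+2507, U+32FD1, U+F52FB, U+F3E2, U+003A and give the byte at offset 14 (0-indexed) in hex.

0x3A

U+2507 → 3-byte form E2 94 87 at offsets 0–2.
U+32FD1 → 4-byte form F0 B2 BF 91 at offsets 3–6.
U+F52FB → 4-byte form F3 B5 8B BB at offsets 7–10.
U+F3E2 → 3-byte form EF 8F A2 at offsets 11–13.
U+003A → 1-byte form 3A at offsets 14–14.
Offset 14 falls in char 5's range; it's byte 1 of 3A = 0x3A.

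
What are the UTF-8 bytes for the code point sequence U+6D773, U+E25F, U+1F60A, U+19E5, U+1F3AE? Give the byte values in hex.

F1 AD 9D B3 EE 89 9F F0 9F 98 8A E1 A7 A5 F0 9F 8E AE

U+6D773: 4-byte form → F1 AD 9D B3.
U+E25F: 3-byte form → EE 89 9F.
U+1F60A: 4-byte form → F0 9F 98 8A.
U+19E5: 3-byte form → E1 A7 A5.
U+1F3AE: 4-byte form → F0 9F 8E AE.
Concatenated (18 bytes): F1 AD 9D B3 EE 89 9F F0 9F 98 8A E1 A7 A5 F0 9F 8E AE.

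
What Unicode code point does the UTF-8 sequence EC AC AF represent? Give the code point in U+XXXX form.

Leading byte 0xEC = 11101100 matches 1110xxxx → 3-byte sequence.
Byte 1: 0xEC = 11101100, payload 1100 (4 bits).
Byte 2: 0xAC = 10101100 (10xxxxxx ✓), payload 101100.
Byte 3: 0xAF = 10101111 (10xxxxxx ✓), payload 101111.
Concatenate: 1100101100101111 = 0xCB2F (16 bits → U+CB2F).

U+CB2F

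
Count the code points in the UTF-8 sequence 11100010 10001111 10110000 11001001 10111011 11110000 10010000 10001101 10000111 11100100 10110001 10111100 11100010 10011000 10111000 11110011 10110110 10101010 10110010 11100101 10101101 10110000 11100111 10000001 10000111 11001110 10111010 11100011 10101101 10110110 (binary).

Byte at offset 0: 0xE2 = 11100010 → 3-byte char (#1). Advance 3.
Byte at offset 3: 0xC9 = 11001001 → 2-byte char (#2). Advance 2.
Byte at offset 5: 0xF0 = 11110000 → 4-byte char (#3). Advance 4.
Byte at offset 9: 0xE4 = 11100100 → 3-byte char (#4). Advance 3.
Byte at offset 12: 0xE2 = 11100010 → 3-byte char (#5). Advance 3.
Byte at offset 15: 0xF3 = 11110011 → 4-byte char (#6). Advance 4.
Byte at offset 19: 0xE5 = 11100101 → 3-byte char (#7). Advance 3.
Byte at offset 22: 0xE7 = 11100111 → 3-byte char (#8). Advance 3.
Byte at offset 25: 0xCE = 11001110 → 2-byte char (#9). Advance 2.
Byte at offset 27: 0xE3 = 11100011 → 3-byte char (#10). Advance 3.
Reached end at offset 30 after 10 code points.

10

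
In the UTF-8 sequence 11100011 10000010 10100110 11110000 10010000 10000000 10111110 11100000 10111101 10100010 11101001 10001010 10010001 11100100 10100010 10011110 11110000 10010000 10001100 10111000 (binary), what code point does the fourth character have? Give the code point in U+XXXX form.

Offset 0: leading byte 0xE3 = 11100011 → 3-byte char #1 = E3 82 A6.
Offset 3: leading byte 0xF0 = 11110000 → 4-byte char #2 = F0 90 80 BE.
Offset 7: leading byte 0xE0 = 11100000 → 3-byte char #3 = E0 BD A2.
Offset 10: leading byte 0xE9 = 11101001 → 3-byte char #4 = E9 8A 91.
Leading byte 0xE9 = 11101001 matches 1110xxxx → 3-byte sequence.
Byte 1: 0xE9 = 11101001, payload 1001 (4 bits).
Byte 2: 0x8A = 10001010 (10xxxxxx ✓), payload 001010.
Byte 3: 0x91 = 10010001 (10xxxxxx ✓), payload 010001.
Concatenate: 1001001010010001 = 0x9291 (16 bits → U+9291).

U+9291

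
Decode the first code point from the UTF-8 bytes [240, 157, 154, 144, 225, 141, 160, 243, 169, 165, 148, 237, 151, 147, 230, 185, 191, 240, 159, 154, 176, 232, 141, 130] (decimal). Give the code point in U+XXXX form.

Offset 0: leading byte 0xF0 = 11110000 → 4-byte char #1 = F0 9D 9A 90.
Leading byte 0xF0 = 11110000 matches 11110xxx → 4-byte sequence.
Byte 1: 0xF0 = 11110000, payload 000 (3 bits).
Byte 2: 0x9D = 10011101 (10xxxxxx ✓), payload 011101.
Byte 3: 0x9A = 10011010 (10xxxxxx ✓), payload 011010.
Byte 4: 0x90 = 10010000 (10xxxxxx ✓), payload 010000.
Concatenate: 000011101011010010000 = 0x1D690 (21 bits → U+1D690).

U+1D690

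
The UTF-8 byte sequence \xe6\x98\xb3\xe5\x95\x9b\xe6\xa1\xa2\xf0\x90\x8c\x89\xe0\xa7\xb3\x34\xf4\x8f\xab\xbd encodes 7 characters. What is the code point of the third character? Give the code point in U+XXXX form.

U+6862

Offset 0: leading byte 0xE6 = 11100110 → 3-byte char #1 = E6 98 B3.
Offset 3: leading byte 0xE5 = 11100101 → 3-byte char #2 = E5 95 9B.
Offset 6: leading byte 0xE6 = 11100110 → 3-byte char #3 = E6 A1 A2.
Leading byte 0xE6 = 11100110 matches 1110xxxx → 3-byte sequence.
Byte 1: 0xE6 = 11100110, payload 0110 (4 bits).
Byte 2: 0xA1 = 10100001 (10xxxxxx ✓), payload 100001.
Byte 3: 0xA2 = 10100010 (10xxxxxx ✓), payload 100010.
Concatenate: 0110100001100010 = 0x6862 (16 bits → U+6862).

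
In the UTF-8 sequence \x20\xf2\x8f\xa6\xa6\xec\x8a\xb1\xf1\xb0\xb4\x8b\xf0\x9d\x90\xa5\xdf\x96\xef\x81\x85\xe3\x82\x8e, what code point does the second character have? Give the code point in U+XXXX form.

Offset 0: leading byte 0x20 = 00100000 → 1-byte char #1 = 20.
Offset 1: leading byte 0xF2 = 11110010 → 4-byte char #2 = F2 8F A6 A6.
Leading byte 0xF2 = 11110010 matches 11110xxx → 4-byte sequence.
Byte 1: 0xF2 = 11110010, payload 010 (3 bits).
Byte 2: 0x8F = 10001111 (10xxxxxx ✓), payload 001111.
Byte 3: 0xA6 = 10100110 (10xxxxxx ✓), payload 100110.
Byte 4: 0xA6 = 10100110 (10xxxxxx ✓), payload 100110.
Concatenate: 010001111100110100110 = 0x8F9A6 (21 bits → U+8F9A6).

U+8F9A6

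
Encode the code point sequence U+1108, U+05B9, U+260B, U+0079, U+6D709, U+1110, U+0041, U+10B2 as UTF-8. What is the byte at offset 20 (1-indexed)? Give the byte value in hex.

1-indexed offset 20 is 0-indexed offset 19.
U+1108 → 3-byte form E1 84 88 at offsets 0–2.
U+05B9 → 2-byte form D6 B9 at offsets 3–4.
U+260B → 3-byte form E2 98 8B at offsets 5–7.
U+0079 → 1-byte form 79 at offsets 8–8.
U+6D709 → 4-byte form F1 AD 9C 89 at offsets 9–12.
U+1110 → 3-byte form E1 84 90 at offsets 13–15.
U+0041 → 1-byte form 41 at offsets 16–16.
U+10B2 → 3-byte form E1 82 B2 at offsets 17–19.
Offset 19 falls in char 8's range; it's byte 3 of E1 82 B2 = 0xB2.

0xB2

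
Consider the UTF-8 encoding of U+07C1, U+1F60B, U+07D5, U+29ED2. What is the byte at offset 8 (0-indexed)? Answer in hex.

0xF0

U+07C1 → 2-byte form DF 81 at offsets 0–1.
U+1F60B → 4-byte form F0 9F 98 8B at offsets 2–5.
U+07D5 → 2-byte form DF 95 at offsets 6–7.
U+29ED2 → 4-byte form F0 A9 BB 92 at offsets 8–11.
Offset 8 falls in char 4's range; it's byte 1 of F0 A9 BB 92 = 0xF0.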